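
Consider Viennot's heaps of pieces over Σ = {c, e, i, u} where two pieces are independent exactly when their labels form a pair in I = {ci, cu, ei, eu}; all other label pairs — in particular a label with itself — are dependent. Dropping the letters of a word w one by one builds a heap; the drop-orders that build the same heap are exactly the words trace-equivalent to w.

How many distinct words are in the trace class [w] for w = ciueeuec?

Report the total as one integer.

0(c) covers ∅
1(i) covers ∅
2(u) covers 1:i
3(e) covers 0:c
4(e) covers 3:e
5(u) covers 2:u
6(e) covers 4:e
7(c) covers 6:e
floor of heap: 0:c, 1:i
completions by unplaced set U, small U first (add the entries for U minus each lowest piece of U):
  |U|=1: {5}:1  {7}:1
  |U|=2: {2,5}:1  {5,7}:2  {6,7}:1
  |U|=3: {1,2,5}:1  {2,5,7}:3  {4,6,7}:1  {5,6,7}:3
  |U|=4: {1,2,5,7}:4  {2,5,6,7}:6  {3,4,6,7}:1  {4,5,6,7}:4
  |U|=5: {0,3,4,6,7}:1  {1,2,5,6,7}:10  {2,4,5,6,7}:10  {3,4,5,6,7}:5
  |U|=6: {0,3,4,5,6,7}:6  {1,2,4,5,6,7}:20  {2,3,4,5,6,7}:15
  start at 0(c): 35
  start at 1(i): 21
sum over floor = 56

56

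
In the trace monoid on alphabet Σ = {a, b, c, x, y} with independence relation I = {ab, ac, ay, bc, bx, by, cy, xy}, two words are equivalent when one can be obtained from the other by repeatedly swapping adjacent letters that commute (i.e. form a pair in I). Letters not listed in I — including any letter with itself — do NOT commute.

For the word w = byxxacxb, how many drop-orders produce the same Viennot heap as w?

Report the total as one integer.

336

0(b) covers ∅
1(y) covers ∅
2(x) covers ∅
3(x) covers 2:x
4(a) covers 3:x
5(c) covers 3:x
6(x) covers 4:a, 5:c
7(b) covers 0:b
floor of heap: 0:b, 1:y, 2:x
completions by unplaced set U, small U first (add the entries for U minus each lowest piece of U):
  |U|=1: {1}:1  {6}:1  {7}:1
  |U|=2: {0,7}:1  {1,6}:2  {1,7}:2  {4,6}:1  {5,6}:1  {6,7}:2
  |U|=3: {0,1,7}:3  {0,6,7}:3  {1,4,6}:3  {1,5,6}:3  {1,6,7}:6  {4,5,6}:2  {4,6,7}:3  {5,6,7}:3
  |U|=4: {0,1,6,7}:12  {0,4,6,7}:6  {0,5,6,7}:6  {1,4,5,6}:8  {1,4,6,7}:12  {1,5,6,7}:12  {3,4,5,6}:2  {4,5,6,7}:8
  |U|=5: {0,1,4,6,7}:30  {0,1,5,6,7}:30  {0,4,5,6,7}:20  {1,3,4,5,6}:10  {1,4,5,6,7}:40  {2,3,4,5,6}:2  {3,4,5,6,7}:10
  |U|=6: {0,1,4,5,6,7}:120  {0,3,4,5,6,7}:30  {1,2,3,4,5,6}:12  {1,3,4,5,6,7}:60  {2,3,4,5,6,7}:12
  start at 0(b): 84
  start at 1(y): 42
  start at 2(x): 210
sum over floor = 336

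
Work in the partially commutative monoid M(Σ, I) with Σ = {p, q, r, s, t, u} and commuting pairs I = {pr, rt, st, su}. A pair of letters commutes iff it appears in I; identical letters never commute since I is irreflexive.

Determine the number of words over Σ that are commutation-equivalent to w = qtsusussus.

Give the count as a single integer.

126

#0=q has no predecessor
#1=t depends on [0:q]
#2=s depends on [0:q]
#3=u depends on [1:t]
#4=s depends on [2:s]
#5=u depends on [3:u]
#6=s depends on [4:s]
#7=s depends on [6:s]
#8=u depends on [5:u]
#9=s depends on [7:s]
sources: [0:q]
N(rest) = Σ N(rest − s) over sources s of rest; N(one piece) = 1:
  size 1 → [8]=1  [9]=1
  size 2 → [5,8]=1  [7,9]=1  [8,9]=2
  size 3 → [3,5,8]=1  [5,8,9]=3  [6,7,9]=1  [7,8,9]=3
  size 4 → [1,3,5,8]=1  [3,5,8,9]=4  [4,6,7,9]=1  [5,7,8,9]=6  [6,7,8,9]=4
  size 5 → [1,3,5,8,9]=5  [2,4,6,7,9]=1  [3,5,7,8,9]=10  [4,6,7,8,9]=5  [5,6,7,8,9]=10
  size 6 → [1,3,5,7,8,9]=15  [2,4,6,7,8,9]=6  [3,5,6,7,8,9]=20  [4,5,6,7,8,9]=15
  size 7 → [1,3,5,6,7,8,9]=35  [2,4,5,6,7,8,9]=21  [3,4,5,6,7,8,9]=35
  size 8 → [1,3,4,5,6,7,8,9]=70  [2,3,4,5,6,7,8,9]=56
  first=0(q) contributes 126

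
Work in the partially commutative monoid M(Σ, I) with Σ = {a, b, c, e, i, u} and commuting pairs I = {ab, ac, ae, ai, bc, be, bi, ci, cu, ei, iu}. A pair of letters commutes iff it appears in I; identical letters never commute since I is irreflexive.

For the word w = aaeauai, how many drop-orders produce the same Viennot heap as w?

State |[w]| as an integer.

28

drop 0:a onto floor
drop 1:a onto {0:a}
drop 2:e onto floor
drop 3:a onto {1:a}
drop 4:u onto {2:e, 3:a}
drop 5:a onto {4:u}
drop 6:i onto floor
ground layer = {0:a, 2:e, 6:i}
drop-orders for the pieces not yet dropped (sum over which currently-grounded one goes next):
  1 to go: {5} 1  {6} 1
  2 to go: {4,5} 1  {5,6} 2
  3 to go: {2,4,5} 1  {3,4,5} 1  {4,5,6} 3
  4 to go: {1,3,4,5} 1  {2,3,4,5} 2  {2,4,5,6} 4  {3,4,5,6} 4
  5 to go: {0,1,3,4,5} 1  {1,2,3,4,5} 3  {1,3,4,5,6} 5  {2,3,4,5,6} 10
  if 0:a drops first: 18 orders
  if 2:e drops first: 6 orders
  if 6:i drops first: 4 orders
heap linearizations: 28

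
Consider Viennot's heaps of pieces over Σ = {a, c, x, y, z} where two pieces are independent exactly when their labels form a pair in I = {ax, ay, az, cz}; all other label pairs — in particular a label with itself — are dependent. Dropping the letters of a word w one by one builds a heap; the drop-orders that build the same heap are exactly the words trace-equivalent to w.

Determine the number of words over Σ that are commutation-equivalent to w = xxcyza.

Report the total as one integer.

3

#0=x has no predecessor
#1=x depends on [0:x]
#2=c depends on [1:x]
#3=y depends on [2:c]
#4=z depends on [3:y]
#5=a depends on [2:c]
sources: [0:x]
N(rest) = Σ N(rest − s) over sources s of rest; N(one piece) = 1:
  size 1 → [4]=1  [5]=1
  size 2 → [3,4]=1  [4,5]=2
  size 3 → [3,4,5]=3
  size 4 → [2,3,4,5]=3
  first=0(x) contributes 3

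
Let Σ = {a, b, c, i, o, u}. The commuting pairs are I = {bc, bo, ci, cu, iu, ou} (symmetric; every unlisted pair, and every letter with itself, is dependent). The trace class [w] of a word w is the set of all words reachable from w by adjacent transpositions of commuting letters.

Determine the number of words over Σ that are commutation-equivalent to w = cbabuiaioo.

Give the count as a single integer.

#0=c has no predecessor
#1=b has no predecessor
#2=a depends on [0:c, 1:b]
#3=b depends on [2:a]
#4=u depends on [3:b]
#5=i depends on [3:b]
#6=a depends on [4:u, 5:i]
#7=i depends on [6:a]
#8=o depends on [7:i]
#9=o depends on [8:o]
sources: [0:c, 1:b]
N(rest) = Σ N(rest − s) over sources s of rest; N(one piece) = 1:
  size 1 → [9]=1
  size 2 → [8,9]=1
  size 3 → [7,8,9]=1
  size 4 → [6,7,8,9]=1
  size 5 → [4,6,7,8,9]=1  [5,6,7,8,9]=1
  size 6 → [4,5,6,7,8,9]=2
  size 7 → [3,4,5,6,7,8,9]=2
  size 8 → [2,3,4,5,6,7,8,9]=2
  first=0(c) contributes 2
  first=1(b) contributes 2
|[w]| = 4

4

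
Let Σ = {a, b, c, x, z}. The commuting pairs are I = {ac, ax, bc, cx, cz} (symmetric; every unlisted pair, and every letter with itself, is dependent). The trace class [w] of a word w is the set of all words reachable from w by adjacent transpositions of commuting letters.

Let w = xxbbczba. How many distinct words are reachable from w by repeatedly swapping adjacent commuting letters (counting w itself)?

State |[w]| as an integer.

8

piece 0:x — minimal
piece 1:x rests on {0:x}
piece 2:b rests on {1:x}
piece 3:b rests on {2:b}
piece 4:c — minimal
piece 5:z rests on {3:b}
piece 6:b rests on {5:z}
piece 7:a rests on {6:b}
minimal pieces: {0:x, 4:c}
ways to finish when only these pieces remain (= sum over removing one remaining piece with nothing left below it):
  1 left: {4}→1  {7}→1
  2 left: {4,7}→2  {6,7}→1
  3 left: {4,6,7}→3  {5,6,7}→1
  4 left: {3,5,6,7}→1  {4,5,6,7}→4
  5 left: {2,3,5,6,7}→1  {3,4,5,6,7}→5
  6 left: {1,2,3,5,6,7}→1  {2,3,4,5,6,7}→6
  placing 0:x first → 7 extensions
  placing 4:c first → 1 extensions
total linear extensions = 8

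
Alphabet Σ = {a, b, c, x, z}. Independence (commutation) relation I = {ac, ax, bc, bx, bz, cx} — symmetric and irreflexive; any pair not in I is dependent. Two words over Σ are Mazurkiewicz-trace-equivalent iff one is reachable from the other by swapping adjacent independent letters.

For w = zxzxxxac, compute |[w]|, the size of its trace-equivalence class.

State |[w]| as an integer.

piece 0:z — minimal
piece 1:x rests on {0:z}
piece 2:z rests on {1:x}
piece 3:x rests on {2:z}
piece 4:x rests on {3:x}
piece 5:x rests on {4:x}
piece 6:a rests on {2:z}
piece 7:c rests on {2:z}
minimal pieces: {0:z}
ways to finish when only these pieces remain (= sum over removing one remaining piece with nothing left below it):
  1 left: {5}→1  {6}→1  {7}→1
  2 left: {4,5}→1  {5,6}→2  {5,7}→2  {6,7}→2
  3 left: {3,4,5}→1  {4,5,6}→3  {4,5,7}→3  {5,6,7}→6
  4 left: {3,4,5,6}→4  {3,4,5,7}→4  {4,5,6,7}→12
  5 left: {3,4,5,6,7}→20
  6 left: {2,3,4,5,6,7}→20
  placing 0:z first → 20 extensions

20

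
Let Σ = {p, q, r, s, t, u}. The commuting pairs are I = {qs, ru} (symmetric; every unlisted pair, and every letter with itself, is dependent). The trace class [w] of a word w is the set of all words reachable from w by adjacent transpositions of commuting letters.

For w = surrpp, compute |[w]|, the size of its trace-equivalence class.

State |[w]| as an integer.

0(s) covers ∅
1(u) covers 0:s
2(r) covers 0:s
3(r) covers 2:r
4(p) covers 1:u, 3:r
5(p) covers 4:p
floor of heap: 0:s
completions by unplaced set U, small U first (add the entries for U minus each lowest piece of U):
  |U|=1: {5}:1
  |U|=2: {4,5}:1
  |U|=3: {1,4,5}:1  {3,4,5}:1
  |U|=4: {1,3,4,5}:2  {2,3,4,5}:1
  start at 0(s): 3

3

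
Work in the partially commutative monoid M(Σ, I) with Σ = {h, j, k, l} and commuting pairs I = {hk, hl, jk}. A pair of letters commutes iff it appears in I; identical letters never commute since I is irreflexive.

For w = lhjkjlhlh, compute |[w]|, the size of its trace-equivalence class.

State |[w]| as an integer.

#0=l has no predecessor
#1=h has no predecessor
#2=j depends on [0:l, 1:h]
#3=k depends on [0:l]
#4=j depends on [2:j]
#5=l depends on [3:k, 4:j]
#6=h depends on [4:j]
#7=l depends on [5:l]
#8=h depends on [6:h]
sources: [0:l, 1:h]
N(rest) = Σ N(rest − s) over sources s of rest; N(one piece) = 1:
  size 1 → [7]=1  [8]=1
  size 2 → [5,7]=1  [6,8]=1  [7,8]=2
  size 3 → [3,5,7]=1  [5,7,8]=3  [6,7,8]=3
  size 4 → [3,5,7,8]=4  [5,6,7,8]=6
  size 5 → [3,5,6,7,8]=10  [4,5,6,7,8]=6
  size 6 → [2,4,5,6,7,8]=6  [3,4,5,6,7,8]=16
  size 7 → [1,2,4,5,6,7,8]=6  [2,3,4,5,6,7,8]=22
  first=0(l) contributes 28
  first=1(h) contributes 22
|[w]| = 50

50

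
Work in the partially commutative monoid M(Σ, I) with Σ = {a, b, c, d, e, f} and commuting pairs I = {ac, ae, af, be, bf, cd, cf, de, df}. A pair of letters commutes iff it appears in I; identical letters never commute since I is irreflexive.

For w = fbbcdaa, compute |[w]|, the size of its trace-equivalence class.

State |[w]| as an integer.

28

piece 0:f — minimal
piece 1:b — minimal
piece 2:b rests on {1:b}
piece 3:c rests on {2:b}
piece 4:d rests on {2:b}
piece 5:a rests on {4:d}
piece 6:a rests on {5:a}
minimal pieces: {0:f, 1:b}
ways to finish when only these pieces remain (= sum over removing one remaining piece with nothing left below it):
  1 left: {0}→1  {3}→1  {6}→1
  2 left: {0,3}→2  {0,6}→2  {3,6}→2  {5,6}→1
  3 left: {0,3,6}→6  {0,5,6}→3  {3,5,6}→3  {4,5,6}→1
  4 left: {0,3,5,6}→12  {0,4,5,6}→4  {3,4,5,6}→4
  5 left: {0,3,4,5,6}→20  {2,3,4,5,6}→4
  placing 0:f first → 4 extensions
  placing 1:b first → 24 extensions
total linear extensions = 28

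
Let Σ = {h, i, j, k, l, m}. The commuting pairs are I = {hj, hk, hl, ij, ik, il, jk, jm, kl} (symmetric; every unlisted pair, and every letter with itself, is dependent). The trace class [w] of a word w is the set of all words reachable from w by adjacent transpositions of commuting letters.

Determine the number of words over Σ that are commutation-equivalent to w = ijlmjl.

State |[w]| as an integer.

0(i) covers ∅
1(j) covers ∅
2(l) covers 1:j
3(m) covers 0:i, 2:l
4(j) covers 2:l
5(l) covers 3:m, 4:j
floor of heap: 0:i, 1:j
completions by unplaced set U, small U first (add the entries for U minus each lowest piece of U):
  |U|=1: {5}:1
  |U|=2: {3,5}:1  {4,5}:1
  |U|=3: {0,3,5}:1  {3,4,5}:2
  |U|=4: {0,3,4,5}:3  {2,3,4,5}:2
  start at 0(i): 2
  start at 1(j): 5
sum over floor = 7

7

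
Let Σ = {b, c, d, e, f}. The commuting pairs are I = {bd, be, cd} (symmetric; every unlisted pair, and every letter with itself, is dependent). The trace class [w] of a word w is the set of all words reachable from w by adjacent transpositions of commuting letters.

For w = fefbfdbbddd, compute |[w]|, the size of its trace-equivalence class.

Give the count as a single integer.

15

piece 0:f — minimal
piece 1:e rests on {0:f}
piece 2:f rests on {1:e}
piece 3:b rests on {2:f}
piece 4:f rests on {3:b}
piece 5:d rests on {4:f}
piece 6:b rests on {4:f}
piece 7:b rests on {6:b}
piece 8:d rests on {5:d}
piece 9:d rests on {8:d}
piece 10:d rests on {9:d}
minimal pieces: {0:f}
ways to finish when only these pieces remain (= sum over removing one remaining piece with nothing left below it):
  1 left: {7}→1  {10}→1
  2 left: {6,7}→1  {7,10}→2  {9,10}→1
  3 left: {6,7,10}→3  {7,9,10}→3  {8,9,10}→1
  4 left: {5,8,9,10}→1  {6,7,9,10}→6  {7,8,9,10}→4
  5 left: {5,7,8,9,10}→5  {6,7,8,9,10}→10
  6 left: {5,6,7,8,9,10}→15
  7 left: {4,5,6,7,8,9,10}→15
  8 left: {3,4,5,6,7,8,9,10}→15
  9 left: {2,3,4,5,6,7,8,9,10}→15
  placing 0:f first → 15 extensions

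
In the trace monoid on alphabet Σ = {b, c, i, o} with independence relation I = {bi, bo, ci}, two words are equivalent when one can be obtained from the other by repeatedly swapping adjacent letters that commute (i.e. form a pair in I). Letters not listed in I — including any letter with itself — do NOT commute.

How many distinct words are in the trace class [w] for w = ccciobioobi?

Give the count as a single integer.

#0=c has no predecessor
#1=c depends on [0:c]
#2=c depends on [1:c]
#3=i has no predecessor
#4=o depends on [2:c, 3:i]
#5=b depends on [2:c]
#6=i depends on [4:o]
#7=o depends on [6:i]
#8=o depends on [7:o]
#9=b depends on [5:b]
#10=i depends on [8:o]
sources: [0:c, 3:i]
N(rest) = Σ N(rest − s) over sources s of rest; N(one piece) = 1:
  size 1 → [9]=1  [10]=1
  size 2 → [5,9]=1  [8,10]=1  [9,10]=2
  size 3 → [5,9,10]=3  [7,8,10]=1  [8,9,10]=3
  size 4 → [5,8,9,10]=6  [6,7,8,10]=1  [7,8,9,10]=4
  size 5 → [4,6,7,8,10]=1  [5,7,8,9,10]=10  [6,7,8,9,10]=5
  size 6 → [3,4,6,7,8,10]=1  [4,6,7,8,9,10]=6  [5,6,7,8,9,10]=15
  size 7 → [3,4,6,7,8,9,10]=7  [4,5,6,7,8,9,10]=21
  size 8 → [2,4,5,6,7,8,9,10]=21  [3,4,5,6,7,8,9,10]=28
  size 9 → [1,2,4,5,6,7,8,9,10]=21  [2,3,4,5,6,7,8,9,10]=49
  first=0(c) contributes 70
  first=3(i) contributes 21
|[w]| = 91

91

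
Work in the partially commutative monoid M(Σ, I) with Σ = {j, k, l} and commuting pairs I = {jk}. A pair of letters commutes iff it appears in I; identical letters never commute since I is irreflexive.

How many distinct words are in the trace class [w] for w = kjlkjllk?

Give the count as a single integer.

4

0(k) covers ∅
1(j) covers ∅
2(l) covers 0:k, 1:j
3(k) covers 2:l
4(j) covers 2:l
5(l) covers 3:k, 4:j
6(l) covers 5:l
7(k) covers 6:l
floor of heap: 0:k, 1:j
completions by unplaced set U, small U first (add the entries for U minus each lowest piece of U):
  |U|=1: {7}:1
  |U|=2: {6,7}:1
  |U|=3: {5,6,7}:1
  |U|=4: {3,5,6,7}:1  {4,5,6,7}:1
  |U|=5: {3,4,5,6,7}:2
  |U|=6: {2,3,4,5,6,7}:2
  start at 0(k): 2
  start at 1(j): 2
sum over floor = 4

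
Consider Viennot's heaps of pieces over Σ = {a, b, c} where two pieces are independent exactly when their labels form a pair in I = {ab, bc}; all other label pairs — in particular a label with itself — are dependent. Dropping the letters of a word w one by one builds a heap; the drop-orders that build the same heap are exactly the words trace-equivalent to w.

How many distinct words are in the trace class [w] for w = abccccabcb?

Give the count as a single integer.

drop 0:a onto floor
drop 1:b onto floor
drop 2:c onto {0:a}
drop 3:c onto {2:c}
drop 4:c onto {3:c}
drop 5:c onto {4:c}
drop 6:a onto {5:c}
drop 7:b onto {1:b}
drop 8:c onto {6:a}
drop 9:b onto {7:b}
ground layer = {0:a, 1:b}
drop-orders for the pieces not yet dropped (sum over which currently-grounded one goes next):
  1 to go: {8} 1  {9} 1
  2 to go: {6,8} 1  {7,9} 1  {8,9} 2
  3 to go: {1,7,9} 1  {5,6,8} 1  {6,8,9} 3  {7,8,9} 3
  4 to go: {1,7,8,9} 4  {4,5,6,8} 1  {5,6,8,9} 4  {6,7,8,9} 6
  5 to go: {1,6,7,8,9} 10  {3,4,5,6,8} 1  {4,5,6,8,9} 5  {5,6,7,8,9} 10
  6 to go: {1,5,6,7,8,9} 20  {2,3,4,5,6,8} 1  {3,4,5,6,8,9} 6  {4,5,6,7,8,9} 15
  7 to go: {0,2,3,4,5,6,8} 1  {1,4,5,6,7,8,9} 35  {2,3,4,5,6,8,9} 7  {3,4,5,6,7,8,9} 21
  8 to go: {0,2,3,4,5,6,8,9} 8  {1,3,4,5,6,7,8,9} 56  {2,3,4,5,6,7,8,9} 28
  if 0:a drops first: 84 orders
  if 1:b drops first: 36 orders
heap linearizations: 120

120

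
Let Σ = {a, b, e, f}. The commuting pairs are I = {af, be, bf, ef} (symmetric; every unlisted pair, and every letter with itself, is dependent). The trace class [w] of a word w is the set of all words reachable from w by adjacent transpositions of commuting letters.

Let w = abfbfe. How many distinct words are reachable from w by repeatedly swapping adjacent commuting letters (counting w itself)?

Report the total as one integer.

drop 0:a onto floor
drop 1:b onto {0:a}
drop 2:f onto floor
drop 3:b onto {1:b}
drop 4:f onto {2:f}
drop 5:e onto {0:a}
ground layer = {0:a, 2:f}
drop-orders for the pieces not yet dropped (sum over which currently-grounded one goes next):
  1 to go: {3} 1  {4} 1  {5} 1
  2 to go: {1,3} 1  {2,4} 1  {3,4} 2  {3,5} 2  {4,5} 2
  3 to go: {1,3,4} 3  {1,3,5} 3  {2,3,4} 3  {2,4,5} 3  {3,4,5} 6
  4 to go: {0,1,3,5} 3  {1,2,3,4} 6  {1,3,4,5} 12  {2,3,4,5} 12
  if 0:a drops first: 30 orders
  if 2:f drops first: 15 orders
heap linearizations: 45

45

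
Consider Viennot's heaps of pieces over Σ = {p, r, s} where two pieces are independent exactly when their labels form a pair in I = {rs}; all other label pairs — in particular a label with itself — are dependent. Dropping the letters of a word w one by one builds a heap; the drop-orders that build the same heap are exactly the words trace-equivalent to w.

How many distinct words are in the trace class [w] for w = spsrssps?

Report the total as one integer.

piece 0:s — minimal
piece 1:p rests on {0:s}
piece 2:s rests on {1:p}
piece 3:r rests on {1:p}
piece 4:s rests on {2:s}
piece 5:s rests on {4:s}
piece 6:p rests on {3:r, 5:s}
piece 7:s rests on {6:p}
minimal pieces: {0:s}
ways to finish when only these pieces remain (= sum over removing one remaining piece with nothing left below it):
  1 left: {7}→1
  2 left: {6,7}→1
  3 left: {3,6,7}→1  {5,6,7}→1
  4 left: {3,5,6,7}→2  {4,5,6,7}→1
  5 left: {2,4,5,6,7}→1  {3,4,5,6,7}→3
  6 left: {2,3,4,5,6,7}→4
  placing 0:s first → 4 extensions

4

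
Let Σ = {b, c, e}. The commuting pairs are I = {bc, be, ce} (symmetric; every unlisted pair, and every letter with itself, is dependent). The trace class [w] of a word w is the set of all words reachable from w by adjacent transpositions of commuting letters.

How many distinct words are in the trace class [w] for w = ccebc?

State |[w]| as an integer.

20

#0=c has no predecessor
#1=c depends on [0:c]
#2=e has no predecessor
#3=b has no predecessor
#4=c depends on [1:c]
sources: [0:c, 2:e, 3:b]
N(rest) = Σ N(rest − s) over sources s of rest; N(one piece) = 1:
  size 1 → [2]=1  [3]=1  [4]=1
  size 2 → [1,4]=1  [2,3]=2  [2,4]=2  [3,4]=2
  size 3 → [0,1,4]=1  [1,2,4]=3  [1,3,4]=3  [2,3,4]=6
  first=0(c) contributes 12
  first=2(e) contributes 4
  first=3(b) contributes 4
|[w]| = 20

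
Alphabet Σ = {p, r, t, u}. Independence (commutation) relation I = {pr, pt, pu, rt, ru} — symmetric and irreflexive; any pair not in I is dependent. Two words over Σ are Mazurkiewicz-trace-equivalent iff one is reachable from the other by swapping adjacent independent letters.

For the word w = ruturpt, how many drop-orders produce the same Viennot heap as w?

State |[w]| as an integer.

piece 0:r — minimal
piece 1:u — minimal
piece 2:t rests on {1:u}
piece 3:u rests on {2:t}
piece 4:r rests on {0:r}
piece 5:p — minimal
piece 6:t rests on {3:u}
minimal pieces: {0:r, 1:u, 5:p}
ways to finish when only these pieces remain (= sum over removing one remaining piece with nothing left below it):
  1 left: {4}→1  {5}→1  {6}→1
  2 left: {0,4}→1  {3,6}→1  {4,5}→2  {4,6}→2  {5,6}→2
  3 left: {0,4,5}→3  {0,4,6}→3  {2,3,6}→1  {3,4,6}→3  {3,5,6}→3  {4,5,6}→6
  4 left: {0,3,4,6}→6  {0,4,5,6}→12  {1,2,3,6}→1  {2,3,4,6}→4  {2,3,5,6}→4  {3,4,5,6}→12
  5 left: {0,2,3,4,6}→10  {0,3,4,5,6}→30  {1,2,3,4,6}→5  {1,2,3,5,6}→5  {2,3,4,5,6}→20
  placing 0:r first → 30 extensions
  placing 1:u first → 60 extensions
  placing 5:p first → 15 extensions
total linear extensions = 105

105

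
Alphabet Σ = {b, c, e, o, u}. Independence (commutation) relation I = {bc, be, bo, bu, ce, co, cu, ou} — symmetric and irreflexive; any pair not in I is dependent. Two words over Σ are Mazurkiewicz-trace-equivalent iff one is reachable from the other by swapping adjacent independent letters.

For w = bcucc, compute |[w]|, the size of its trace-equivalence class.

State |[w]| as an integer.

20

0(b) covers ∅
1(c) covers ∅
2(u) covers ∅
3(c) covers 1:c
4(c) covers 3:c
floor of heap: 0:b, 1:c, 2:u
completions by unplaced set U, small U first (add the entries for U minus each lowest piece of U):
  |U|=1: {0}:1  {2}:1  {4}:1
  |U|=2: {0,2}:2  {0,4}:2  {2,4}:2  {3,4}:1
  |U|=3: {0,2,4}:6  {0,3,4}:3  {1,3,4}:1  {2,3,4}:3
  start at 0(b): 4
  start at 1(c): 12
  start at 2(u): 4
sum over floor = 20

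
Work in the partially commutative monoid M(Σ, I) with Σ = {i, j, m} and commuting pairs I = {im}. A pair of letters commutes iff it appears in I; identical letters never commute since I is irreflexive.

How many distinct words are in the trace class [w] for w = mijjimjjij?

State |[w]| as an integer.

4

drop 0:m onto floor
drop 1:i onto floor
drop 2:j onto {0:m, 1:i}
drop 3:j onto {2:j}
drop 4:i onto {3:j}
drop 5:m onto {3:j}
drop 6:j onto {4:i, 5:m}
drop 7:j onto {6:j}
drop 8:i onto {7:j}
drop 9:j onto {8:i}
ground layer = {0:m, 1:i}
drop-orders for the pieces not yet dropped (sum over which currently-grounded one goes next):
  1 to go: {9} 1
  2 to go: {8,9} 1
  3 to go: {7,8,9} 1
  4 to go: {6,7,8,9} 1
  5 to go: {4,6,7,8,9} 1  {5,6,7,8,9} 1
  6 to go: {4,5,6,7,8,9} 2
  7 to go: {3,4,5,6,7,8,9} 2
  8 to go: {2,3,4,5,6,7,8,9} 2
  if 0:m drops first: 2 orders
  if 1:i drops first: 2 orders
heap linearizations: 4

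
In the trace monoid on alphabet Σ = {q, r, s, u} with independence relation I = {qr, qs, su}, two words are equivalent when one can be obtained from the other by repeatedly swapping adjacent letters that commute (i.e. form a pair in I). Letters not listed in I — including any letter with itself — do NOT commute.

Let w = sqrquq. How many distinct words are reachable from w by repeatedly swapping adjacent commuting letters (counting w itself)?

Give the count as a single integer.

6

drop 0:s onto floor
drop 1:q onto floor
drop 2:r onto {0:s}
drop 3:q onto {1:q}
drop 4:u onto {2:r, 3:q}
drop 5:q onto {4:u}
ground layer = {0:s, 1:q}
drop-orders for the pieces not yet dropped (sum over which currently-grounded one goes next):
  1 to go: {5} 1
  2 to go: {4,5} 1
  3 to go: {2,4,5} 1  {3,4,5} 1
  4 to go: {0,2,4,5} 1  {1,3,4,5} 1  {2,3,4,5} 2
  if 0:s drops first: 3 orders
  if 1:q drops first: 3 orders
heap linearizations: 6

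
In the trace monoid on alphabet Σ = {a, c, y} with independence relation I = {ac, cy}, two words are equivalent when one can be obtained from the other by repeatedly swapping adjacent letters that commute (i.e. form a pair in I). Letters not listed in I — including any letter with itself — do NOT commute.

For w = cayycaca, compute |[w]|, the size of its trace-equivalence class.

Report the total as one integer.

#0=c has no predecessor
#1=a has no predecessor
#2=y depends on [1:a]
#3=y depends on [2:y]
#4=c depends on [0:c]
#5=a depends on [3:y]
#6=c depends on [4:c]
#7=a depends on [5:a]
sources: [0:c, 1:a]
N(rest) = Σ N(rest − s) over sources s of rest; N(one piece) = 1:
  size 1 → [6]=1  [7]=1
  size 2 → [4,6]=1  [5,7]=1  [6,7]=2
  size 3 → [0,4,6]=1  [3,5,7]=1  [4,6,7]=3  [5,6,7]=3
  size 4 → [0,4,6,7]=4  [2,3,5,7]=1  [3,5,6,7]=4  [4,5,6,7]=6
  size 5 → [0,4,5,6,7]=10  [1,2,3,5,7]=1  [2,3,5,6,7]=5  [3,4,5,6,7]=10
  size 6 → [0,3,4,5,6,7]=20  [1,2,3,5,6,7]=6  [2,3,4,5,6,7]=15
  first=0(c) contributes 21
  first=1(a) contributes 35
|[w]| = 56

56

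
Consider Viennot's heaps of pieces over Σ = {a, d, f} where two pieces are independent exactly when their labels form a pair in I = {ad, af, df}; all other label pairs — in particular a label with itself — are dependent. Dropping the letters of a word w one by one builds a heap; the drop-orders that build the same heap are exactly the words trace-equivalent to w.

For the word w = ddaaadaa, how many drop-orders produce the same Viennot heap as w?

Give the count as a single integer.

0(d) covers ∅
1(d) covers 0:d
2(a) covers ∅
3(a) covers 2:a
4(a) covers 3:a
5(d) covers 1:d
6(a) covers 4:a
7(a) covers 6:a
floor of heap: 0:d, 2:a
completions by unplaced set U, small U first (add the entries for U minus each lowest piece of U):
  |U|=1: {5}:1  {7}:1
  |U|=2: {1,5}:1  {5,7}:2  {6,7}:1
  |U|=3: {0,1,5}:1  {1,5,7}:3  {4,6,7}:1  {5,6,7}:3
  |U|=4: {0,1,5,7}:4  {1,5,6,7}:6  {3,4,6,7}:1  {4,5,6,7}:4
  |U|=5: {0,1,5,6,7}:10  {1,4,5,6,7}:10  {2,3,4,6,7}:1  {3,4,5,6,7}:5
  |U|=6: {0,1,4,5,6,7}:20  {1,3,4,5,6,7}:15  {2,3,4,5,6,7}:6
  start at 0(d): 21
  start at 2(a): 35
sum over floor = 56

56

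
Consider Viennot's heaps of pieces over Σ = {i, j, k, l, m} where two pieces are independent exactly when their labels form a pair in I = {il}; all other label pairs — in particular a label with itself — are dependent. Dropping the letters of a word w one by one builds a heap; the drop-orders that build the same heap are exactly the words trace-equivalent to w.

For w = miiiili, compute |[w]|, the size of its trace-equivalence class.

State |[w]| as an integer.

6

piece 0:m — minimal
piece 1:i rests on {0:m}
piece 2:i rests on {1:i}
piece 3:i rests on {2:i}
piece 4:i rests on {3:i}
piece 5:l rests on {0:m}
piece 6:i rests on {4:i}
minimal pieces: {0:m}
ways to finish when only these pieces remain (= sum over removing one remaining piece with nothing left below it):
  1 left: {5}→1  {6}→1
  2 left: {4,6}→1  {5,6}→2
  3 left: {3,4,6}→1  {4,5,6}→3
  4 left: {2,3,4,6}→1  {3,4,5,6}→4
  5 left: {1,2,3,4,6}→1  {2,3,4,5,6}→5
  placing 0:m first → 6 extensions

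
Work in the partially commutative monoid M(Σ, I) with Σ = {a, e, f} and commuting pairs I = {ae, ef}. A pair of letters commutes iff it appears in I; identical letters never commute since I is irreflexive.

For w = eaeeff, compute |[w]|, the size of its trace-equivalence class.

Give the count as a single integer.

drop 0:e onto floor
drop 1:a onto floor
drop 2:e onto {0:e}
drop 3:e onto {2:e}
drop 4:f onto {1:a}
drop 5:f onto {4:f}
ground layer = {0:e, 1:a}
drop-orders for the pieces not yet dropped (sum over which currently-grounded one goes next):
  1 to go: {3} 1  {5} 1
  2 to go: {2,3} 1  {3,5} 2  {4,5} 1
  3 to go: {0,2,3} 1  {1,4,5} 1  {2,3,5} 3  {3,4,5} 3
  4 to go: {0,2,3,5} 4  {1,3,4,5} 4  {2,3,4,5} 6
  if 0:e drops first: 10 orders
  if 1:a drops first: 10 orders
heap linearizations: 20

20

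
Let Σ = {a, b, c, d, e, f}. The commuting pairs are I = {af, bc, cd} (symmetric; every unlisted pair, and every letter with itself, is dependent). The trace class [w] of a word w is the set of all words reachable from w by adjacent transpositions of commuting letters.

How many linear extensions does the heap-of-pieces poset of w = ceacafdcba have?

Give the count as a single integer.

piece 0:c — minimal
piece 1:e rests on {0:c}
piece 2:a rests on {1:e}
piece 3:c rests on {2:a}
piece 4:a rests on {3:c}
piece 5:f rests on {3:c}
piece 6:d rests on {4:a, 5:f}
piece 7:c rests on {4:a, 5:f}
piece 8:b rests on {6:d}
piece 9:a rests on {7:c, 8:b}
minimal pieces: {0:c}
ways to finish when only these pieces remain (= sum over removing one remaining piece with nothing left below it):
  1 left: {9}→1
  2 left: {7,9}→1  {8,9}→1
  3 left: {6,8,9}→1  {7,8,9}→2
  4 left: {6,7,8,9}→3
  5 left: {4,6,7,8,9}→3  {5,6,7,8,9}→3
  6 left: {4,5,6,7,8,9}→6
  7 left: {3,4,5,6,7,8,9}→6
  8 left: {2,3,4,5,6,7,8,9}→6
  placing 0:c first → 6 extensions

6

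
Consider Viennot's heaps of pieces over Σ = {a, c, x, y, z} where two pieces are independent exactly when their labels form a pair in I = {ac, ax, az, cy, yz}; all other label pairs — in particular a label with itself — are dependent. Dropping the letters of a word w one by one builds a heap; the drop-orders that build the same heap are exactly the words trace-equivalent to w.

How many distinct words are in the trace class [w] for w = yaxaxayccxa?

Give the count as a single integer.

drop 0:y onto floor
drop 1:a onto {0:y}
drop 2:x onto {0:y}
drop 3:a onto {1:a}
drop 4:x onto {2:x}
drop 5:a onto {3:a}
drop 6:y onto {4:x, 5:a}
drop 7:c onto {4:x}
drop 8:c onto {7:c}
drop 9:x onto {6:y, 8:c}
drop 10:a onto {6:y}
ground layer = {0:y}
drop-orders for the pieces not yet dropped (sum over which currently-grounded one goes next):
  1 to go: {9} 1  {10} 1
  2 to go: {8,9} 1  {9,10} 2
  3 to go: {6,9,10} 2  {7,8,9} 1  {8,9,10} 3
  4 to go: {5,6,9,10} 2  {6,8,9,10} 5  {7,8,9,10} 4
  5 to go: {3,5,6,9,10} 2  {5,6,8,9,10} 7  {6,7,8,9,10} 9
  6 to go: {1,3,5,6,9,10} 2  {3,5,6,8,9,10} 9  {4,6,7,8,9,10} 9  {5,6,7,8,9,10} 16
  7 to go: {1,3,5,6,8,9,10} 11  {2,4,6,7,8,9,10} 9  {3,5,6,7,8,9,10} 25  {4,5,6,7,8,9,10} 25
  8 to go: {1,3,5,6,7,8,9,10} 36  {2,4,5,6,7,8,9,10} 34  {3,4,5,6,7,8,9,10} 50
  9 to go: {1,3,4,5,6,7,8,9,10} 86  {2,3,4,5,6,7,8,9,10} 84
  if 0:y drops first: 170 orders

170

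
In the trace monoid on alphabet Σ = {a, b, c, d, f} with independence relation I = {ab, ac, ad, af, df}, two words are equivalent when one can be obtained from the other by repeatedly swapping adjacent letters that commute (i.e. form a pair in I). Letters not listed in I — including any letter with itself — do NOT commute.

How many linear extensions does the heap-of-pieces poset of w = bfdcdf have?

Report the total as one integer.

0(b) covers ∅
1(f) covers 0:b
2(d) covers 0:b
3(c) covers 1:f, 2:d
4(d) covers 3:c
5(f) covers 3:c
floor of heap: 0:b
completions by unplaced set U, small U first (add the entries for U minus each lowest piece of U):
  |U|=1: {4}:1  {5}:1
  |U|=2: {4,5}:2
  |U|=3: {3,4,5}:2
  |U|=4: {1,3,4,5}:2  {2,3,4,5}:2
  start at 0(b): 4

4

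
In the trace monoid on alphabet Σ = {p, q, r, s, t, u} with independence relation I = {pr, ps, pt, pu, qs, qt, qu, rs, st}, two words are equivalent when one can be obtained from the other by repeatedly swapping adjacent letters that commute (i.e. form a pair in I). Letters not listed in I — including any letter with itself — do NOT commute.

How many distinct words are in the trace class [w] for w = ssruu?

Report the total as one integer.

drop 0:s onto floor
drop 1:s onto {0:s}
drop 2:r onto floor
drop 3:u onto {1:s, 2:r}
drop 4:u onto {3:u}
ground layer = {0:s, 2:r}
drop-orders for the pieces not yet dropped (sum over which currently-grounded one goes next):
  1 to go: {4} 1
  2 to go: {3,4} 1
  3 to go: {1,3,4} 1  {2,3,4} 1
  if 0:s drops first: 2 orders
  if 2:r drops first: 1 orders
heap linearizations: 3

3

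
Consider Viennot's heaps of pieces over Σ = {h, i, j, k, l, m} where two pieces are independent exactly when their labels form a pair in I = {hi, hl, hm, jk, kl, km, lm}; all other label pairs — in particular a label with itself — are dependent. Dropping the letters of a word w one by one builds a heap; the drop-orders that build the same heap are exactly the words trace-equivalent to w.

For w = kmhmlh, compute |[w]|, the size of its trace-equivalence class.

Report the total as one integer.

60

drop 0:k onto floor
drop 1:m onto floor
drop 2:h onto {0:k}
drop 3:m onto {1:m}
drop 4:l onto floor
drop 5:h onto {2:h}
ground layer = {0:k, 1:m, 4:l}
drop-orders for the pieces not yet dropped (sum over which currently-grounded one goes next):
  1 to go: {3} 1  {4} 1  {5} 1
  2 to go: {1,3} 1  {2,5} 1  {3,4} 2  {3,5} 2  {4,5} 2
  3 to go: {0,2,5} 1  {1,3,4} 3  {1,3,5} 3  {2,3,5} 3  {2,4,5} 3  {3,4,5} 6
  4 to go: {0,2,3,5} 4  {0,2,4,5} 4  {1,2,3,5} 6  {1,3,4,5} 12  {2,3,4,5} 12
  if 0:k drops first: 30 orders
  if 1:m drops first: 20 orders
  if 4:l drops first: 10 orders
heap linearizations: 60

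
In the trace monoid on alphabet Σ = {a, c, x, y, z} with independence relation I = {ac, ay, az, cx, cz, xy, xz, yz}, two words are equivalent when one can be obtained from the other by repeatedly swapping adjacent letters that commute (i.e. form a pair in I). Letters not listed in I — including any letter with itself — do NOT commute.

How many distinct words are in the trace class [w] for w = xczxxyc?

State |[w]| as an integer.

140

piece 0:x — minimal
piece 1:c — minimal
piece 2:z — minimal
piece 3:x rests on {0:x}
piece 4:x rests on {3:x}
piece 5:y rests on {1:c}
piece 6:c rests on {5:y}
minimal pieces: {0:x, 1:c, 2:z}
ways to finish when only these pieces remain (= sum over removing one remaining piece with nothing left below it):
  1 left: {2}→1  {4}→1  {6}→1
  2 left: {2,4}→2  {2,6}→2  {3,4}→1  {4,6}→2  {5,6}→1
  3 left: {0,3,4}→1  {1,5,6}→1  {2,3,4}→3  {2,4,6}→6  {2,5,6}→3  {3,4,6}→3  {4,5,6}→3
  4 left: {0,2,3,4}→4  {0,3,4,6}→4  {1,2,5,6}→4  {1,4,5,6}→4  {2,3,4,6}→12  {2,4,5,6}→12  {3,4,5,6}→6
  5 left: {0,2,3,4,6}→20  {0,3,4,5,6}→10  {1,2,4,5,6}→20  {1,3,4,5,6}→10  {2,3,4,5,6}→30
  placing 0:x first → 60 extensions
  placing 1:c first → 60 extensions
  placing 2:z first → 20 extensions
total linear extensions = 140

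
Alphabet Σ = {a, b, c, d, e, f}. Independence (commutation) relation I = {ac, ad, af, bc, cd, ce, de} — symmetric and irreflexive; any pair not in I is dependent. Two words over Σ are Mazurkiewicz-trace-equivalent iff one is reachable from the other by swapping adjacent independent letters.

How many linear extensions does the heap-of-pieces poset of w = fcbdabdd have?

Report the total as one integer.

drop 0:f onto floor
drop 1:c onto {0:f}
drop 2:b onto {0:f}
drop 3:d onto {2:b}
drop 4:a onto {2:b}
drop 5:b onto {3:d, 4:a}
drop 6:d onto {5:b}
drop 7:d onto {6:d}
ground layer = {0:f}
drop-orders for the pieces not yet dropped (sum over which currently-grounded one goes next):
  1 to go: {1} 1  {7} 1
  2 to go: {1,7} 2  {6,7} 1
  3 to go: {1,6,7} 3  {5,6,7} 1
  4 to go: {1,5,6,7} 4  {3,5,6,7} 1  {4,5,6,7} 1
  5 to go: {1,3,5,6,7} 5  {1,4,5,6,7} 5  {3,4,5,6,7} 2
  6 to go: {1,3,4,5,6,7} 12  {2,3,4,5,6,7} 2
  if 0:f drops first: 14 orders

14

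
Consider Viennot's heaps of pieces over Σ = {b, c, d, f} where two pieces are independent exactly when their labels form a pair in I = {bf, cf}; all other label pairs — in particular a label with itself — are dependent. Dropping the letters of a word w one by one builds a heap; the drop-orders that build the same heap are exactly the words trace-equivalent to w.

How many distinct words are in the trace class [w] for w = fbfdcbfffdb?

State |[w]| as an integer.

30

drop 0:f onto floor
drop 1:b onto floor
drop 2:f onto {0:f}
drop 3:d onto {1:b, 2:f}
drop 4:c onto {3:d}
drop 5:b onto {4:c}
drop 6:f onto {3:d}
drop 7:f onto {6:f}
drop 8:f onto {7:f}
drop 9:d onto {5:b, 8:f}
drop 10:b onto {9:d}
ground layer = {0:f, 1:b}
drop-orders for the pieces not yet dropped (sum over which currently-grounded one goes next):
  1 to go: {10} 1
  2 to go: {9,10} 1
  3 to go: {5,9,10} 1  {8,9,10} 1
  4 to go: {4,5,9,10} 1  {5,8,9,10} 2  {7,8,9,10} 1
  5 to go: {4,5,8,9,10} 3  {5,7,8,9,10} 3  {6,7,8,9,10} 1
  6 to go: {4,5,7,8,9,10} 6  {5,6,7,8,9,10} 4
  7 to go: {4,5,6,7,8,9,10} 10
  8 to go: {3,4,5,6,7,8,9,10} 10
  9 to go: {1,3,4,5,6,7,8,9,10} 10  {2,3,4,5,6,7,8,9,10} 10
  if 0:f drops first: 20 orders
  if 1:b drops first: 10 orders
heap linearizations: 30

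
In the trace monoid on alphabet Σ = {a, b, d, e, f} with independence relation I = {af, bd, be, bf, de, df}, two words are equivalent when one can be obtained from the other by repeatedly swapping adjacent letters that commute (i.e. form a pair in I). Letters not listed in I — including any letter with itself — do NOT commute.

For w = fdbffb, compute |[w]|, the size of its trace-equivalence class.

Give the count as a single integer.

piece 0:f — minimal
piece 1:d — minimal
piece 2:b — minimal
piece 3:f rests on {0:f}
piece 4:f rests on {3:f}
piece 5:b rests on {2:b}
minimal pieces: {0:f, 1:d, 2:b}
ways to finish when only these pieces remain (= sum over removing one remaining piece with nothing left below it):
  1 left: {1}→1  {4}→1  {5}→1
  2 left: {1,4}→2  {1,5}→2  {2,5}→1  {3,4}→1  {4,5}→2
  3 left: {0,3,4}→1  {1,2,5}→3  {1,3,4}→3  {1,4,5}→6  {2,4,5}→3  {3,4,5}→3
  4 left: {0,1,3,4}→4  {0,3,4,5}→4  {1,2,4,5}→12  {1,3,4,5}→12  {2,3,4,5}→6
  placing 0:f first → 30 extensions
  placing 1:d first → 10 extensions
  placing 2:b first → 20 extensions
total linear extensions = 60

60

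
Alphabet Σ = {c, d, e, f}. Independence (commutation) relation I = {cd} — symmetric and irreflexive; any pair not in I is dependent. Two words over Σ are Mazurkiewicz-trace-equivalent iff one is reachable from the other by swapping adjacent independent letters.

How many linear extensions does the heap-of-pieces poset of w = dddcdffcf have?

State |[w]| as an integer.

5

drop 0:d onto floor
drop 1:d onto {0:d}
drop 2:d onto {1:d}
drop 3:c onto floor
drop 4:d onto {2:d}
drop 5:f onto {3:c, 4:d}
drop 6:f onto {5:f}
drop 7:c onto {6:f}
drop 8:f onto {7:c}
ground layer = {0:d, 3:c}
drop-orders for the pieces not yet dropped (sum over which currently-grounded one goes next):
  1 to go: {8} 1
  2 to go: {7,8} 1
  3 to go: {6,7,8} 1
  4 to go: {5,6,7,8} 1
  5 to go: {3,5,6,7,8} 1  {4,5,6,7,8} 1
  6 to go: {2,4,5,6,7,8} 1  {3,4,5,6,7,8} 2
  7 to go: {1,2,4,5,6,7,8} 1  {2,3,4,5,6,7,8} 3
  if 0:d drops first: 4 orders
  if 3:c drops first: 1 orders
heap linearizations: 5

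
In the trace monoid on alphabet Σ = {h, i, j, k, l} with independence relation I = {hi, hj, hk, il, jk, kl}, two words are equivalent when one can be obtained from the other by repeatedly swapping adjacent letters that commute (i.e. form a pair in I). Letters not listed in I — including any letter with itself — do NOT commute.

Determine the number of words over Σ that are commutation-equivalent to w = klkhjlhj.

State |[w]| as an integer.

112

#0=k has no predecessor
#1=l has no predecessor
#2=k depends on [0:k]
#3=h depends on [1:l]
#4=j depends on [1:l]
#5=l depends on [3:h, 4:j]
#6=h depends on [5:l]
#7=j depends on [5:l]
sources: [0:k, 1:l]
N(rest) = Σ N(rest − s) over sources s of rest; N(one piece) = 1:
  size 1 → [2]=1  [6]=1  [7]=1
  size 2 → [0,2]=1  [2,6]=2  [2,7]=2  [6,7]=2
  size 3 → [0,2,6]=3  [0,2,7]=3  [2,6,7]=6  [5,6,7]=2
  size 4 → [0,2,6,7]=12  [2,5,6,7]=8  [3,5,6,7]=2  [4,5,6,7]=2
  size 5 → [0,2,5,6,7]=20  [2,3,5,6,7]=10  [2,4,5,6,7]=10  [3,4,5,6,7]=4
  size 6 → [0,2,3,5,6,7]=30  [0,2,4,5,6,7]=30  [1,3,4,5,6,7]=4  [2,3,4,5,6,7]=24
  first=0(k) contributes 28
  first=1(l) contributes 84
|[w]| = 112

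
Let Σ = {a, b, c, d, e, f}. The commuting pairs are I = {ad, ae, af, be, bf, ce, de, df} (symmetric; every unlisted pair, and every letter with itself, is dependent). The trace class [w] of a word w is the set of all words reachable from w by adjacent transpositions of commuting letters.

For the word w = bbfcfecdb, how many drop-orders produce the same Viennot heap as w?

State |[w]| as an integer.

drop 0:b onto floor
drop 1:b onto {0:b}
drop 2:f onto floor
drop 3:c onto {1:b, 2:f}
drop 4:f onto {3:c}
drop 5:e onto {4:f}
drop 6:c onto {4:f}
drop 7:d onto {6:c}
drop 8:b onto {7:d}
ground layer = {0:b, 2:f}
drop-orders for the pieces not yet dropped (sum over which currently-grounded one goes next):
  1 to go: {5} 1  {8} 1
  2 to go: {5,8} 2  {7,8} 1
  3 to go: {5,7,8} 3  {6,7,8} 1
  4 to go: {5,6,7,8} 4
  5 to go: {4,5,6,7,8} 4
  6 to go: {3,4,5,6,7,8} 4
  7 to go: {1,3,4,5,6,7,8} 4  {2,3,4,5,6,7,8} 4
  if 0:b drops first: 8 orders
  if 2:f drops first: 4 orders
heap linearizations: 12

12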